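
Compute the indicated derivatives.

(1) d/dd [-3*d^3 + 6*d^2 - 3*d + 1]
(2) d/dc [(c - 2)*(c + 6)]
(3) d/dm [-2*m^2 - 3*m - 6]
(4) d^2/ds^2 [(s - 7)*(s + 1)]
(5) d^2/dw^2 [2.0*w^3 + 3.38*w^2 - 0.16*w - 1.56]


(1) = -9*d^2 + 12*d - 3
(2) = 2*c + 4
(3) = -4*m - 3
(4) = 2
(5) = 12.0*w + 6.76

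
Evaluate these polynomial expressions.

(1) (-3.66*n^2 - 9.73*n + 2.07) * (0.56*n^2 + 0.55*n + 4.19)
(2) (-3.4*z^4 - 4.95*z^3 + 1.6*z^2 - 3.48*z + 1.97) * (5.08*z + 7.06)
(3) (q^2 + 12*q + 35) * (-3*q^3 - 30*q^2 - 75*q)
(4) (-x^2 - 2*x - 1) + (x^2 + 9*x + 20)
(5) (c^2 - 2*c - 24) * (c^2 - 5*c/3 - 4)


(1) = -2.0496*n^4 - 7.4618*n^3 - 19.5277*n^2 - 39.6302*n + 8.6733
(2) = -17.272*z^5 - 49.15*z^4 - 26.819*z^3 - 6.3824*z^2 - 14.5612*z + 13.9082
(3) = -3*q^5 - 66*q^4 - 540*q^3 - 1950*q^2 - 2625*q
(4) = 7*x + 19
(5) = c^4 - 11*c^3/3 - 74*c^2/3 + 48*c + 96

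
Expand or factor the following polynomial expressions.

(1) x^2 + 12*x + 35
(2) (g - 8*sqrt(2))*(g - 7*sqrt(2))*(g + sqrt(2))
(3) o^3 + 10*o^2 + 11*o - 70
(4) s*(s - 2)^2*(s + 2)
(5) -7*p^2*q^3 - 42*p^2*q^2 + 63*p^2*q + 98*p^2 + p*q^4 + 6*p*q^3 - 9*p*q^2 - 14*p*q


(1) = (x + 5)*(x + 7)
(2) = g^3 - 14*sqrt(2)*g^2 + 82*g + 112*sqrt(2)
(3) = (o - 2)*(o + 5)*(o + 7)
(4) = s^4 - 2*s^3 - 4*s^2 + 8*s
(5) = (-7*p + q)*(q - 2)*(q + 7)*(p*q + p)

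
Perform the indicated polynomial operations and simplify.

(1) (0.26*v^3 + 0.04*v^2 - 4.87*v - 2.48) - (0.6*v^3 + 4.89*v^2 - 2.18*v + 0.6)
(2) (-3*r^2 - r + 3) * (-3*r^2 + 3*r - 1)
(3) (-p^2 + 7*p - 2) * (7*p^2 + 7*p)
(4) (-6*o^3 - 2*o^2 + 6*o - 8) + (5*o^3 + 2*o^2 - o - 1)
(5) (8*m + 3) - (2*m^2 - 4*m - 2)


(1) = -0.34*v^3 - 4.85*v^2 - 2.69*v - 3.08
(2) = 9*r^4 - 6*r^3 - 9*r^2 + 10*r - 3
(3) = -7*p^4 + 42*p^3 + 35*p^2 - 14*p
(4) = -o^3 + 5*o - 9
(5) = -2*m^2 + 12*m + 5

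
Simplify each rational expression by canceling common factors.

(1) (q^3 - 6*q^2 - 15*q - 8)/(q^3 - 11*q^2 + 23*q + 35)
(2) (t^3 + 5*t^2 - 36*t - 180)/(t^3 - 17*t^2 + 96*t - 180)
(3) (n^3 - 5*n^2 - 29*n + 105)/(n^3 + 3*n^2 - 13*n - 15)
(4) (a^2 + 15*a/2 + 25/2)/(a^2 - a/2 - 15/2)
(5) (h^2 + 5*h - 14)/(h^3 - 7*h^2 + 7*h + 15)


(1) = (q^2 - 7*q - 8)/(q^2 - 12*q + 35)
(2) = (t^2 + 11*t + 30)/(t^2 - 11*t + 30)
(3) = (n - 7)/(n + 1)
(4) = (a + 5)/(a - 3)
(5) = (h^2 + 5*h - 14)/(h^3 - 7*h^2 + 7*h + 15)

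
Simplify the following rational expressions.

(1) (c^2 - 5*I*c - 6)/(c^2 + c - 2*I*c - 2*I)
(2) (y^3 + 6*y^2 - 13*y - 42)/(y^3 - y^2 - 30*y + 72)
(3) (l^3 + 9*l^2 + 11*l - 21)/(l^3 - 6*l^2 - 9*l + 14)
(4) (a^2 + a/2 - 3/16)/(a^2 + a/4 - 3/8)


(1) = (c - 3*I)/(c + 1)
(2) = (y^2 + 9*y + 14)/(y^2 + 2*y - 24)
(3) = (l^2 + 10*l + 21)/(l^2 - 5*l - 14)
(4) = (4*a - 1)/(4*a - 2)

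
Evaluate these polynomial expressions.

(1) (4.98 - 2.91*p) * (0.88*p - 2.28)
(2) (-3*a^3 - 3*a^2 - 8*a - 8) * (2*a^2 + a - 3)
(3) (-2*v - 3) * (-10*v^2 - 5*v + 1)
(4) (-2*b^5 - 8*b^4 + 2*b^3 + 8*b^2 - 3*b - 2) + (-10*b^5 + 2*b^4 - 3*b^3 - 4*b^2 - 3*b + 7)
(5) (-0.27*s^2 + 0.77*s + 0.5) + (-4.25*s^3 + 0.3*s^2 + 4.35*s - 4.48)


(1) = -2.5608*p^2 + 11.0172*p - 11.3544
(2) = -6*a^5 - 9*a^4 - 10*a^3 - 15*a^2 + 16*a + 24
(3) = 20*v^3 + 40*v^2 + 13*v - 3
(4) = -12*b^5 - 6*b^4 - b^3 + 4*b^2 - 6*b + 5
(5) = -4.25*s^3 + 0.03*s^2 + 5.12*s - 3.98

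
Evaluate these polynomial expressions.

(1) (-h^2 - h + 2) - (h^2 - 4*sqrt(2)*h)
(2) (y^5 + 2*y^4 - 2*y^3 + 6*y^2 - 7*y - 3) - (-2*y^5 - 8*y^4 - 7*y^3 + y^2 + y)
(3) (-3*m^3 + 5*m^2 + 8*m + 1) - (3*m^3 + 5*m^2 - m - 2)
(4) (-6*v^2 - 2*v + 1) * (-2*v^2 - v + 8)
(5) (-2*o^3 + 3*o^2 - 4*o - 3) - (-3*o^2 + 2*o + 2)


(1) = -2*h^2 - h + 4*sqrt(2)*h + 2
(2) = 3*y^5 + 10*y^4 + 5*y^3 + 5*y^2 - 8*y - 3
(3) = -6*m^3 + 9*m + 3
(4) = 12*v^4 + 10*v^3 - 48*v^2 - 17*v + 8
(5) = -2*o^3 + 6*o^2 - 6*o - 5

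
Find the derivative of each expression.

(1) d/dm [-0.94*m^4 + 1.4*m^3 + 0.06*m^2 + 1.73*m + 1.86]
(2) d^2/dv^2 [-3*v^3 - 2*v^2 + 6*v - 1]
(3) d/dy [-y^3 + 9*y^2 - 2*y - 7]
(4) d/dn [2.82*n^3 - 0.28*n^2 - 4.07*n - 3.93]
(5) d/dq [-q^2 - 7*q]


(1) = -3.76*m^3 + 4.2*m^2 + 0.12*m + 1.73
(2) = -18*v - 4
(3) = -3*y^2 + 18*y - 2
(4) = 8.46*n^2 - 0.56*n - 4.07
(5) = -2*q - 7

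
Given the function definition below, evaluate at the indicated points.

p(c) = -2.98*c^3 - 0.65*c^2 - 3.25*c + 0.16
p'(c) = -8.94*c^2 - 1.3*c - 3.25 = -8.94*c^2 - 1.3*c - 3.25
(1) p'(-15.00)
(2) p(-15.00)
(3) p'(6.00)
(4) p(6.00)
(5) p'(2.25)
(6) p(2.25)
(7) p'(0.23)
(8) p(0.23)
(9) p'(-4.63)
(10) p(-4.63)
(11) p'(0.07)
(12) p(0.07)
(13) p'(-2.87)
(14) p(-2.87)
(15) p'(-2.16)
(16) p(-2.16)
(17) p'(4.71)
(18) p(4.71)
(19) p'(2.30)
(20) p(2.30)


(1) = -1995.25
(2) = 9960.16
(3) = -332.89
(4) = -686.42
(5) = -51.43
(6) = -44.39
(7) = -4.02
(8) = -0.66
(9) = -188.88
(10) = 297.05
(11) = -3.38
(12) = -0.07
(13) = -73.16
(14) = 74.58
(15) = -42.15
(16) = 34.18
(17) = -207.70
(18) = -340.94
(19) = -53.53
(20) = -47.01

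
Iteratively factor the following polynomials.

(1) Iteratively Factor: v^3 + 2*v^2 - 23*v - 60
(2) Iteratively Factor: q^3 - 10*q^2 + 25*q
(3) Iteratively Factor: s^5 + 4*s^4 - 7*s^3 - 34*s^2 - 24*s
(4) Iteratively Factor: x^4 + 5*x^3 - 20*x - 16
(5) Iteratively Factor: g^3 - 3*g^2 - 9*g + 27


(1) = (v - 5)*(v^2 + 7*v + 12) = (v - 5)*(v + 3)*(v + 4)
(2) = (q - 5)*(q^2 - 5*q) = q*(q - 5)*(q - 5)
(3) = (s + 1)*(s^4 + 3*s^3 - 10*s^2 - 24*s) = (s - 3)*(s + 1)*(s^3 + 6*s^2 + 8*s) = (s - 3)*(s + 1)*(s + 4)*(s^2 + 2*s) = s*(s - 3)*(s + 1)*(s + 4)*(s + 2)
(4) = (x - 2)*(x^3 + 7*x^2 + 14*x + 8) = (x - 2)*(x + 2)*(x^2 + 5*x + 4) = (x - 2)*(x + 2)*(x + 4)*(x + 1)
(5) = (g - 3)*(g^2 - 9) = (g - 3)*(g + 3)*(g - 3)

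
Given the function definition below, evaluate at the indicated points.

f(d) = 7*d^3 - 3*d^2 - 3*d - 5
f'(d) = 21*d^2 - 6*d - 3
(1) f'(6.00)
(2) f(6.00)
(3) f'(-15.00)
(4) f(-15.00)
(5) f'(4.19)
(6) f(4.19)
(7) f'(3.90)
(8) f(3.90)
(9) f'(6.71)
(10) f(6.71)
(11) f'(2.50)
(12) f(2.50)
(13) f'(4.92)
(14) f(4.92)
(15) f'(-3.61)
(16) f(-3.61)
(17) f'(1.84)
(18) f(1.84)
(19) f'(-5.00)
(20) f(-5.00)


(1) = 717.00
(2) = 1381.00
(3) = 4812.00
(4) = -24260.00
(5) = 340.54
(6) = 444.68
(7) = 293.01
(8) = 352.90
(9) = 902.25
(10) = 1954.58
(11) = 113.25
(12) = 78.12
(13) = 475.81
(14) = 741.29
(15) = 292.33
(16) = -362.59
(17) = 57.06
(18) = 22.93
(19) = 552.00
(20) = -940.00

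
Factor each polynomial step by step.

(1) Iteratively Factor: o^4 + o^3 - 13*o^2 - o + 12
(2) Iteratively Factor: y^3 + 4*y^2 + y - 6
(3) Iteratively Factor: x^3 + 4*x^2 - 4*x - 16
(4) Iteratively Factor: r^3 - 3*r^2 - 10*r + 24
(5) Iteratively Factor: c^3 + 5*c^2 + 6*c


(1) = (o + 1)*(o^3 - 13*o + 12) = (o + 1)*(o + 4)*(o^2 - 4*o + 3) = (o - 3)*(o + 1)*(o + 4)*(o - 1)
(2) = (y - 1)*(y^2 + 5*y + 6) = (y - 1)*(y + 3)*(y + 2)
(3) = (x + 4)*(x^2 - 4) = (x - 2)*(x + 4)*(x + 2)
(4) = (r - 4)*(r^2 + r - 6) = (r - 4)*(r + 3)*(r - 2)
(5) = (c + 2)*(c^2 + 3*c) = (c + 2)*(c + 3)*(c)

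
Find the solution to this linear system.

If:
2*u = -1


Then:
u = -1/2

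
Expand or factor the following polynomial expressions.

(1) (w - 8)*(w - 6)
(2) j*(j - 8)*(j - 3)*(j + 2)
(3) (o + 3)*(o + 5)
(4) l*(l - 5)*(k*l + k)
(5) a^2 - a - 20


(1) = w^2 - 14*w + 48
(2) = j^4 - 9*j^3 + 2*j^2 + 48*j
(3) = o^2 + 8*o + 15
(4) = k*l^3 - 4*k*l^2 - 5*k*l
(5) = (a - 5)*(a + 4)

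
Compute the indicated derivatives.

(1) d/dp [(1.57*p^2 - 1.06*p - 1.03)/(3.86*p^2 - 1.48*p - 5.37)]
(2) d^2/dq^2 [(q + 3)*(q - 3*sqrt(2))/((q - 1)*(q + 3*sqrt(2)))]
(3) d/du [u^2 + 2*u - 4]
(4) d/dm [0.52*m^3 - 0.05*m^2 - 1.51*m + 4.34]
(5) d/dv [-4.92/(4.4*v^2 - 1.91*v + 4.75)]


(1) = (1.768*p^2 - 8.9102*p + 4.1678)/(14.8996*p^4 - 11.4256*p^3 - 39.266*p^2 + 15.8952*p + 28.8369)
(2) = 4*(-3*sqrt(2)*q^3 + 2*q^3 - 9*sqrt(2)*q^2 - 108*q + 27*sqrt(2)*q - 117*sqrt(2) + 72)/(q^6 - 3*q^5 + 9*sqrt(2)*q^5 - 27*sqrt(2)*q^4 + 57*q^4 - 163*q^3 + 81*sqrt(2)*q^3 - 171*sqrt(2)*q^2 + 162*q^2 - 54*q + 162*sqrt(2)*q - 54*sqrt(2))
(3) = 2*u + 2
(4) = 1.56*m^2 - 0.1*m - 1.51
(5) = (43.296*v - 9.3972)/(4.4*v^2 - 1.91*v + 4.75)^2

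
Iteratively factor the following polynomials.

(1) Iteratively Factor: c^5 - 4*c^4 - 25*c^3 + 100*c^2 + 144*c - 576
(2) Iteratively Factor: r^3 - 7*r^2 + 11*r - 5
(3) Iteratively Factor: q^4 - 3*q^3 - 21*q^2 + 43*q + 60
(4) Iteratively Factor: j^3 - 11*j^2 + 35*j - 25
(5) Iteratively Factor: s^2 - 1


(1) = (c - 4)*(c^4 - 25*c^2 + 144) = (c - 4)*(c - 3)*(c^3 + 3*c^2 - 16*c - 48) = (c - 4)*(c - 3)*(c + 4)*(c^2 - c - 12) = (c - 4)^2*(c - 3)*(c + 4)*(c + 3)
(2) = (r - 1)*(r^2 - 6*r + 5) = (r - 5)*(r - 1)*(r - 1)
(3) = (q - 3)*(q^3 - 21*q - 20) = (q - 3)*(q + 1)*(q^2 - q - 20) = (q - 5)*(q - 3)*(q + 1)*(q + 4)
(4) = (j - 1)*(j^2 - 10*j + 25) = (j - 5)*(j - 1)*(j - 5)
(5) = (s + 1)*(s - 1)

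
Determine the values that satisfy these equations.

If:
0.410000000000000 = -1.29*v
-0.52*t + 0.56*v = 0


Then:
t = -0.34
v = -0.32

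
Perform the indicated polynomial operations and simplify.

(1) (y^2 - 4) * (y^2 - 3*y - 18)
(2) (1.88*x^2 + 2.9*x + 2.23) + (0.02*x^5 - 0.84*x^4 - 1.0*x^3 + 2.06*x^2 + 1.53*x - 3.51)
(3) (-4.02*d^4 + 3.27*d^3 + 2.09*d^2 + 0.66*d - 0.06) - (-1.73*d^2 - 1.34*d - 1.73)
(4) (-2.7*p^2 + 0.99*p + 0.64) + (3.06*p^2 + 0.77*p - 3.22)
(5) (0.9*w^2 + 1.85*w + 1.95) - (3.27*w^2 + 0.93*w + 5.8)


(1) = y^4 - 3*y^3 - 22*y^2 + 12*y + 72
(2) = 0.02*x^5 - 0.84*x^4 - 1.0*x^3 + 3.94*x^2 + 4.43*x - 1.28
(3) = -4.02*d^4 + 3.27*d^3 + 3.82*d^2 + 2.0*d + 1.67
(4) = 0.36*p^2 + 1.76*p - 2.58
(5) = -2.37*w^2 + 0.92*w - 3.85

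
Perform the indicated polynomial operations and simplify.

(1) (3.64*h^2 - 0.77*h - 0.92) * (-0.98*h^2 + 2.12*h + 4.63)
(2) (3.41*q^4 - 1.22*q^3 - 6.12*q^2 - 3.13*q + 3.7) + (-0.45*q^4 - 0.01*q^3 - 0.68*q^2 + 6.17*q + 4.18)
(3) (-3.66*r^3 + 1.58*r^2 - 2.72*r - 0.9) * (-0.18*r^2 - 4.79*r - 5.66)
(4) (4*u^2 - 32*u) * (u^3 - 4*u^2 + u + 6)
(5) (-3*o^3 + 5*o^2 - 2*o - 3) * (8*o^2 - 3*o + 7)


(1) = -3.5672*h^4 + 8.4714*h^3 + 16.1224*h^2 - 5.5155*h - 4.2596
(2) = 2.96*q^4 - 1.23*q^3 - 6.8*q^2 + 3.04*q + 7.88
(3) = 0.6588*r^5 + 17.247*r^4 + 13.637*r^3 + 4.248*r^2 + 19.7062*r + 5.094
(4) = 4*u^5 - 48*u^4 + 132*u^3 - 8*u^2 - 192*u
(5) = -24*o^5 + 49*o^4 - 52*o^3 + 17*o^2 - 5*o - 21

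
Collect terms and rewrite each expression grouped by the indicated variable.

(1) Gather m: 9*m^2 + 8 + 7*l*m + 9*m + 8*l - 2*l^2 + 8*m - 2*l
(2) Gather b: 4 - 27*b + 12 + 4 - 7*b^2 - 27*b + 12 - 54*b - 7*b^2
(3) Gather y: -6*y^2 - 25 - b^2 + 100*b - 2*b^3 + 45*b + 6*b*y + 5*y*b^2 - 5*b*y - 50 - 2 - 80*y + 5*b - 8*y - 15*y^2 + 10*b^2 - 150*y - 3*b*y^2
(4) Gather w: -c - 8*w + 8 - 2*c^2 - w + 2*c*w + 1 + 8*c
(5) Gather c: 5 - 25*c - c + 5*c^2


(1) = -2*l^2 + 6*l + 9*m^2 + m*(7*l + 17) + 8
(2) = -14*b^2 - 108*b + 32
(3) = -2*b^3 + 9*b^2 + 150*b + y^2*(-3*b - 21) + y*(5*b^2 + b - 238) - 77
(4) = -2*c^2 + 7*c + w*(2*c - 9) + 9
(5) = 5*c^2 - 26*c + 5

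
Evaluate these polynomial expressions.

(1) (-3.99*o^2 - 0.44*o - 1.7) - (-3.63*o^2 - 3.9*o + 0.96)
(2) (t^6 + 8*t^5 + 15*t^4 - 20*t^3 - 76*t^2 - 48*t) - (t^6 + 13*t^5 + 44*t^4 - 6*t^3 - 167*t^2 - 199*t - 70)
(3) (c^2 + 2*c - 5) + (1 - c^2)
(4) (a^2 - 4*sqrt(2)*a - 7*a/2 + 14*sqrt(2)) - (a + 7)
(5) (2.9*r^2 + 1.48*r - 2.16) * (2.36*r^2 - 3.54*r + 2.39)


(1) = -0.36*o^2 + 3.46*o - 2.66
(2) = -5*t^5 - 29*t^4 - 14*t^3 + 91*t^2 + 151*t + 70
(3) = 2*c - 4
(4) = a^2 - 4*sqrt(2)*a - 9*a/2 - 7 + 14*sqrt(2)
(5) = 6.844*r^4 - 6.7732*r^3 - 3.4058*r^2 + 11.1836*r - 5.1624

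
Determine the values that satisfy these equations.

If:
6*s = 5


Then:
s = 5/6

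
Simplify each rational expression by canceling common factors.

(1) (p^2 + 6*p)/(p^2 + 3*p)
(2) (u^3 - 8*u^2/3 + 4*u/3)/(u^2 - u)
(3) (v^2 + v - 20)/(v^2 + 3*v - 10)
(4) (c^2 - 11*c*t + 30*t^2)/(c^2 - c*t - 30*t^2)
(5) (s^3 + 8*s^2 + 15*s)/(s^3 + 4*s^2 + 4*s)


(1) = (p + 6)/(p + 3)
(2) = (3*u^2 - 8*u + 4)/(3*u - 3)
(3) = (v - 4)/(v - 2)
(4) = (c - 5*t)/(c + 5*t)
(5) = (s^2 + 8*s + 15)/(s^2 + 4*s + 4)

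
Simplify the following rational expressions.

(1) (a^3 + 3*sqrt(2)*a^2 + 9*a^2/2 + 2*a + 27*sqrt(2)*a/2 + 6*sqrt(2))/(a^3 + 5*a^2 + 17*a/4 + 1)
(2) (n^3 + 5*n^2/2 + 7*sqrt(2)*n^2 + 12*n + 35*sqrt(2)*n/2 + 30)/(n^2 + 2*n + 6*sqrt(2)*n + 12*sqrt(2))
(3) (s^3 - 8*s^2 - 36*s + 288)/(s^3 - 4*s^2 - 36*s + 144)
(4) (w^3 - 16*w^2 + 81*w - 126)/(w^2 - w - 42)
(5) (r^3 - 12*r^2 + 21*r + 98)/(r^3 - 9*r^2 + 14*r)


(1) = (8*a + 24*sqrt(2))/(8*a + 4)
(2) = (2*n^2 + n*(2*sqrt(2) + 5) + 5*sqrt(2))/(2*n + 4)
(3) = (s - 8)/(s - 4)
(4) = (w^2 - 9*w + 18)/(w + 6)
(5) = (r^2 - 5*r - 14)/(r^2 - 2*r)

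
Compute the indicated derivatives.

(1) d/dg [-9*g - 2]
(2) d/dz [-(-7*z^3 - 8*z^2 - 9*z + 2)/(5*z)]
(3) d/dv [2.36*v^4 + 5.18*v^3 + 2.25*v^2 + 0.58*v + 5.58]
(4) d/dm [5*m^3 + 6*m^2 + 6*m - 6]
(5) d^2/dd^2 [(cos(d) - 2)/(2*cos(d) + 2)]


(1) = -9
(2) = 14*z/5 + 8/5 + 2/(5*z^2)
(3) = 9.44*v^3 + 15.54*v^2 + 4.5*v + 0.58
(4) = 15*m^2 + 12*m + 6
(5) = 3*(cos(d) - 2)/(2*(cos(d) + 1)^2)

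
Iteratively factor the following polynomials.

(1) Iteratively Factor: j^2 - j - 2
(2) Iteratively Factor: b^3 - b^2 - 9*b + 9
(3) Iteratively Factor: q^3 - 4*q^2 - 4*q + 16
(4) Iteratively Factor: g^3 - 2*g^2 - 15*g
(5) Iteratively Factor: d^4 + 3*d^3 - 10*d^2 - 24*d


(1) = (j + 1)*(j - 2)
(2) = (b + 3)*(b^2 - 4*b + 3) = (b - 1)*(b + 3)*(b - 3)
(3) = (q - 2)*(q^2 - 2*q - 8) = (q - 4)*(q - 2)*(q + 2)
(4) = (g - 5)*(g^2 + 3*g) = g*(g - 5)*(g + 3)
(5) = (d + 2)*(d^3 + d^2 - 12*d) = (d + 2)*(d + 4)*(d^2 - 3*d) = d*(d + 2)*(d + 4)*(d - 3)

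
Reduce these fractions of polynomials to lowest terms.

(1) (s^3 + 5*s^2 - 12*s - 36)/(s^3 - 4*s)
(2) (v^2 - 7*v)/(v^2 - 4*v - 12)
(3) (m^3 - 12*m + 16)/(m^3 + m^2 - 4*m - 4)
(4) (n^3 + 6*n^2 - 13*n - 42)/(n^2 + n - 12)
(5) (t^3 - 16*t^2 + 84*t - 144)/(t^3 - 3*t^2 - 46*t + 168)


(1) = (s^2 + 3*s - 18)/(s^2 - 2*s)
(2) = (v^2 - 7*v)/(v^2 - 4*v - 12)
(3) = (m^2 + 2*m - 8)/(m^2 + 3*m + 2)
(4) = (n^2 + 9*n + 14)/(n + 4)
(5) = (t - 6)/(t + 7)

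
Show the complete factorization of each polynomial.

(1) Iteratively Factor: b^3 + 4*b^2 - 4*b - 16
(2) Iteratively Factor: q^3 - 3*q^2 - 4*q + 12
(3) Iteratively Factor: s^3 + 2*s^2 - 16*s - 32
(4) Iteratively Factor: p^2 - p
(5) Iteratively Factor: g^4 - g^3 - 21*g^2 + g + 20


(1) = (b + 2)*(b^2 + 2*b - 8) = (b - 2)*(b + 2)*(b + 4)
(2) = (q - 2)*(q^2 - q - 6) = (q - 2)*(q + 2)*(q - 3)
(3) = (s - 4)*(s^2 + 6*s + 8) = (s - 4)*(s + 4)*(s + 2)
(4) = (p - 1)*(p)
(5) = (g + 4)*(g^3 - 5*g^2 - g + 5) = (g - 1)*(g + 4)*(g^2 - 4*g - 5) = (g - 1)*(g + 1)*(g + 4)*(g - 5)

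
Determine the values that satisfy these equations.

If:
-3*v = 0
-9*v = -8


Then:
No Solution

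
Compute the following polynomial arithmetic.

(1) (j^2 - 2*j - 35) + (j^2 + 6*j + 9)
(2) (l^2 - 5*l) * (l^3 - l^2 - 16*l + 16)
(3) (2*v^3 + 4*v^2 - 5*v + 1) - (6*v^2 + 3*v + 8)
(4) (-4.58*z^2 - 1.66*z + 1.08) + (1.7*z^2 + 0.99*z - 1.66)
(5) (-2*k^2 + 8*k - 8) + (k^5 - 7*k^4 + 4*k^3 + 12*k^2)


(1) = 2*j^2 + 4*j - 26
(2) = l^5 - 6*l^4 - 11*l^3 + 96*l^2 - 80*l
(3) = 2*v^3 - 2*v^2 - 8*v - 7
(4) = -2.88*z^2 - 0.67*z - 0.58
(5) = k^5 - 7*k^4 + 4*k^3 + 10*k^2 + 8*k - 8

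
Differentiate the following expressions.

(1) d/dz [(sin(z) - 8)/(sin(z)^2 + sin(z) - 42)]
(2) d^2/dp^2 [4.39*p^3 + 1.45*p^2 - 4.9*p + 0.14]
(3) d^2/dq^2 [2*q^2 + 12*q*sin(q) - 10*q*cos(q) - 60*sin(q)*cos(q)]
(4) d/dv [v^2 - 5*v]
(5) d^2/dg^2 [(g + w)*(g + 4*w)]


(1) = (16*sin(z) + cos(z)^2 - 35)*cos(z)/(sin(z)^2 + sin(z) - 42)^2
(2) = 26.34*p + 2.9
(3) = -12*q*sin(q) + 10*q*cos(q) + 20*sin(q) + 120*sin(2*q) + 24*cos(q) + 4
(4) = 2*v - 5
(5) = 2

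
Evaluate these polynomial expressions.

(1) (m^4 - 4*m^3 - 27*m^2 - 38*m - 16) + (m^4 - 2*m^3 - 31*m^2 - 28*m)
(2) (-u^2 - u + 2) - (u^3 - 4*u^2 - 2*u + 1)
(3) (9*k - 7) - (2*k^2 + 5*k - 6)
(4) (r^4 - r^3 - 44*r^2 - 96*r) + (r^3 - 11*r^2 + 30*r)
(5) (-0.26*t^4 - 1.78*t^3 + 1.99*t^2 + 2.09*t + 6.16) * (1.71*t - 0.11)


(1) = 2*m^4 - 6*m^3 - 58*m^2 - 66*m - 16
(2) = -u^3 + 3*u^2 + u + 1
(3) = -2*k^2 + 4*k - 1
(4) = r^4 - 55*r^2 - 66*r
(5) = -0.4446*t^5 - 3.0152*t^4 + 3.5987*t^3 + 3.355*t^2 + 10.3037*t - 0.6776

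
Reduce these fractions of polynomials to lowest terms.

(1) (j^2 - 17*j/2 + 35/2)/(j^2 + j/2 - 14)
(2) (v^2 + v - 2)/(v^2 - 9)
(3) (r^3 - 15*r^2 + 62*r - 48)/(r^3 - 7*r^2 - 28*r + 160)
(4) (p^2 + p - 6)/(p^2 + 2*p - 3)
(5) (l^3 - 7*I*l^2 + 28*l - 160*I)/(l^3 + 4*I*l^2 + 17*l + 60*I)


(1) = (j - 5)/(j + 4)
(2) = (v^2 + v - 2)/(v^2 - 9)
(3) = (r^2 - 7*r + 6)/(r^2 + r - 20)
(4) = (p - 2)/(p - 1)
(5) = (l - 8*I)/(l + 3*I)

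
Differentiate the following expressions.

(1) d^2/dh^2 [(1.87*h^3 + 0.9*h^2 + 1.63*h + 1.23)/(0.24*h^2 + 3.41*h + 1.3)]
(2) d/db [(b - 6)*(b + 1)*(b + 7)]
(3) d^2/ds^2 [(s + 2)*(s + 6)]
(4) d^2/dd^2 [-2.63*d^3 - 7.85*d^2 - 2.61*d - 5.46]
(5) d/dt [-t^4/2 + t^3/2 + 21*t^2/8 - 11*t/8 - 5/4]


(1) = (41.03687*h^3 + 48.478548*h^2 + 21.950232*h + 16.428026)/(0.013824*h^6 + 0.589248*h^5 + 8.596872*h^4 + 46.035341*h^3 + 46.56639*h^2 + 17.2887*h + 2.197)
(2) = 3*b^2 + 4*b - 41
(3) = 2
(4) = -15.78*d - 15.7
(5) = -2*t^3 + 3*t^2/2 + 21*t/4 - 11/8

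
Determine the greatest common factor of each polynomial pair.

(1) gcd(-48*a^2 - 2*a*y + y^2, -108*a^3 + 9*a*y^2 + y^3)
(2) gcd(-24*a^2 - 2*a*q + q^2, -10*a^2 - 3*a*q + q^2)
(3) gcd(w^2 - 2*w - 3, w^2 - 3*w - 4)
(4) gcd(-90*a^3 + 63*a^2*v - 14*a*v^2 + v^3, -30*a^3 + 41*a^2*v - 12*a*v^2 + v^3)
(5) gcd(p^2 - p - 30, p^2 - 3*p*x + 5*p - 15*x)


(1) = 6*a + y
(2) = 1
(3) = gcd((w - 3)*(w + 1), (w - 4)*(w + 1)) = w + 1
(4) = 30*a^2 - 11*a*v + v^2
(5) = gcd((p - 6)*(p + 5), (p + 5)*(p - 3*x)) = p + 5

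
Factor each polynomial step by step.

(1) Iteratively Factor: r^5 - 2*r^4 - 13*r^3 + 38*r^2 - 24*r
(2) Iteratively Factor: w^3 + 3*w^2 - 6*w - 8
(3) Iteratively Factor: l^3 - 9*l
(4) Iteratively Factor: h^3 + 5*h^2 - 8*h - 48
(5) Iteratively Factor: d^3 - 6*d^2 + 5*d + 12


(1) = (r - 3)*(r^4 + r^3 - 10*r^2 + 8*r) = (r - 3)*(r - 1)*(r^3 + 2*r^2 - 8*r) = r*(r - 3)*(r - 1)*(r^2 + 2*r - 8) = r*(r - 3)*(r - 1)*(r + 4)*(r - 2)
(2) = (w + 4)*(w^2 - w - 2) = (w + 1)*(w + 4)*(w - 2)
(3) = (l + 3)*(l^2 - 3*l) = (l - 3)*(l + 3)*(l)
(4) = (h + 4)*(h^2 + h - 12) = (h - 3)*(h + 4)*(h + 4)
(5) = (d - 4)*(d^2 - 2*d - 3) = (d - 4)*(d + 1)*(d - 3)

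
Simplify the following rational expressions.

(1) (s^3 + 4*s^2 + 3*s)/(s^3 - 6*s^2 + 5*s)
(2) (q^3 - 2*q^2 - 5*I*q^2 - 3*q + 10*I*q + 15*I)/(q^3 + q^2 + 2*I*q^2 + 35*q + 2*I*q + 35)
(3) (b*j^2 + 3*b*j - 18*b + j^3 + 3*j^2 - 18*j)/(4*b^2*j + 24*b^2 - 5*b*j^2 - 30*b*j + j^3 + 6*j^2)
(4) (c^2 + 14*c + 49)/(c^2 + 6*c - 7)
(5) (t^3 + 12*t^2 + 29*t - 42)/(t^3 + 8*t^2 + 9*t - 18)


(1) = (s^2 + 4*s + 3)/(s^2 - 6*s + 5)
(2) = (q - 3)/(q + 7*I)
(3) = (b*j - 3*b + j^2 - 3*j)/(4*b^2 - 5*b*j + j^2)
(4) = (c + 7)/(c - 1)
(5) = (t + 7)/(t + 3)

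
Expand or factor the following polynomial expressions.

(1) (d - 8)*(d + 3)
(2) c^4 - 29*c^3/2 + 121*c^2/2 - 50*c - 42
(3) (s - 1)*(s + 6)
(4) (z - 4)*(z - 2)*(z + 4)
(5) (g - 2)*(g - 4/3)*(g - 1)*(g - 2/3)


(1) = d^2 - 5*d - 24
(2) = (c - 7)*(c - 6)*(c - 2)*(c + 1/2)
(3) = s^2 + 5*s - 6
(4) = z^3 - 2*z^2 - 16*z + 32
(5) = g^4 - 5*g^3 + 80*g^2/9 - 20*g/3 + 16/9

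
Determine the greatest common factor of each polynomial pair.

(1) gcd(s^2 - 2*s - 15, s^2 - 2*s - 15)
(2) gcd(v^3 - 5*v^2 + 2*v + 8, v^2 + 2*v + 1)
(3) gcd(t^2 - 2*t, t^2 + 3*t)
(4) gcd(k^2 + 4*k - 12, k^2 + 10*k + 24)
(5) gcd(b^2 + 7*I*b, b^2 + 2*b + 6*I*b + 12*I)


(1) = gcd((s - 5)*(s + 3), (s - 5)*(s + 3)) = s^2 - 2*s - 15
(2) = v + 1
(3) = t
(4) = k + 6
(5) = 1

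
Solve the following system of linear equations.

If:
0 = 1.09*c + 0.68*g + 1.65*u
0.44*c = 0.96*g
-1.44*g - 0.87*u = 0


Then:
c = 0.00
g = 0.00
u = 0.00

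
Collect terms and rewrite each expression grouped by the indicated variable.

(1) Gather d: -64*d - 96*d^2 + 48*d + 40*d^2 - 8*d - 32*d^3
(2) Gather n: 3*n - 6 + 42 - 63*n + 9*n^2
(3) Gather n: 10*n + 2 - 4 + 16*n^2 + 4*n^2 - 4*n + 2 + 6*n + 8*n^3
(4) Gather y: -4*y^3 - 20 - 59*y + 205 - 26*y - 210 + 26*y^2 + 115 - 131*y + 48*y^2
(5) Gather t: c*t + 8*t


(1) = -32*d^3 - 56*d^2 - 24*d
(2) = 9*n^2 - 60*n + 36
(3) = 8*n^3 + 20*n^2 + 12*n
(4) = -4*y^3 + 74*y^2 - 216*y + 90
(5) = t*(c + 8)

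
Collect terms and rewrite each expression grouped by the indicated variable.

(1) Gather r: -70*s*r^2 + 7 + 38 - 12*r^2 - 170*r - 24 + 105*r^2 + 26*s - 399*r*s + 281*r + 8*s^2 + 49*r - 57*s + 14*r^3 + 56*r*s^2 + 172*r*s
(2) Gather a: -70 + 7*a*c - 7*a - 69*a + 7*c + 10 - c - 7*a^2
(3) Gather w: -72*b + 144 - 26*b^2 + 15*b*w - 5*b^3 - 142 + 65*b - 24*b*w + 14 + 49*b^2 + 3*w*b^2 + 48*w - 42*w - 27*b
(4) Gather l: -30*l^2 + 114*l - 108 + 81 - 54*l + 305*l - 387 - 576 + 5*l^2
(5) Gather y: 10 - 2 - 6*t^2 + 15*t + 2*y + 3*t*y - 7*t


(1) = 14*r^3 + r^2*(93 - 70*s) + r*(56*s^2 - 227*s + 160) + 8*s^2 - 31*s + 21
(2) = -7*a^2 + a*(7*c - 76) + 6*c - 60
(3) = -5*b^3 + 23*b^2 - 34*b + w*(3*b^2 - 9*b + 6) + 16
(4) = -25*l^2 + 365*l - 990
(5) = -6*t^2 + 8*t + y*(3*t + 2) + 8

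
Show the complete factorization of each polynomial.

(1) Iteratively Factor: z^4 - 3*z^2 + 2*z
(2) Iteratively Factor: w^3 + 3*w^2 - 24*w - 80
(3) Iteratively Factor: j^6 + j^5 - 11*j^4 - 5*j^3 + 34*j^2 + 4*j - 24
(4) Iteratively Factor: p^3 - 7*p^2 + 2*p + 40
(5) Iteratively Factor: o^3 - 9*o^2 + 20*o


(1) = (z - 1)*(z^3 + z^2 - 2*z) = (z - 1)^2*(z^2 + 2*z) = z*(z - 1)^2*(z + 2)
(2) = (w + 4)*(w^2 - w - 20) = (w - 5)*(w + 4)*(w + 4)
(3) = (j + 1)*(j^5 - 11*j^3 + 6*j^2 + 28*j - 24) = (j - 2)*(j + 1)*(j^4 + 2*j^3 - 7*j^2 - 8*j + 12) = (j - 2)*(j + 1)*(j + 3)*(j^3 - j^2 - 4*j + 4) = (j - 2)*(j + 1)*(j + 2)*(j + 3)*(j^2 - 3*j + 2) = (j - 2)^2*(j + 1)*(j + 2)*(j + 3)*(j - 1)
(4) = (p + 2)*(p^2 - 9*p + 20) = (p - 5)*(p + 2)*(p - 4)
(5) = (o)*(o^2 - 9*o + 20) = o*(o - 5)*(o - 4)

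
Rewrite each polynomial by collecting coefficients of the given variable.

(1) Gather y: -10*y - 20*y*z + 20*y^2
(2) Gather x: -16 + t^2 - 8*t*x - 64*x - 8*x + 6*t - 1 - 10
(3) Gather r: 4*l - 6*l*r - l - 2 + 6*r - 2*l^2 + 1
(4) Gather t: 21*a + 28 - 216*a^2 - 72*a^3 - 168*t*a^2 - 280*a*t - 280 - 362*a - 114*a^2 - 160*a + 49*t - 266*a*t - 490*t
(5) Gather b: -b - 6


(1) = 20*y^2 + y*(-20*z - 10)
(2) = t^2 + 6*t + x*(-8*t - 72) - 27
(3) = -2*l^2 + 3*l + r*(6 - 6*l) - 1
(4) = -72*a^3 - 330*a^2 - 501*a + t*(-168*a^2 - 546*a - 441) - 252
(5) = -b - 6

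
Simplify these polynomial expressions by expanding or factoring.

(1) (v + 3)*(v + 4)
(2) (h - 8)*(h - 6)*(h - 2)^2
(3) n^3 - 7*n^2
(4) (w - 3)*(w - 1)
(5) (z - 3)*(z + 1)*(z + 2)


(1) = v^2 + 7*v + 12
(2) = h^4 - 18*h^3 + 108*h^2 - 248*h + 192
(3) = n^2*(n - 7)
(4) = w^2 - 4*w + 3
(5) = z^3 - 7*z - 6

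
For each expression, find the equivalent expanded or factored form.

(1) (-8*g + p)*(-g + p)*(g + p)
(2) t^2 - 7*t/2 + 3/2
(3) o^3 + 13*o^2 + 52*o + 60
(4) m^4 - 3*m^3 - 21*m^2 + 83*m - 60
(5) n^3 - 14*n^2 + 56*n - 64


(1) = 8*g^3 - g^2*p - 8*g*p^2 + p^3
(2) = (t - 3)*(t - 1/2)
(3) = (o + 2)*(o + 5)*(o + 6)
(4) = (m - 4)*(m - 3)*(m - 1)*(m + 5)
(5) = (n - 8)*(n - 4)*(n - 2)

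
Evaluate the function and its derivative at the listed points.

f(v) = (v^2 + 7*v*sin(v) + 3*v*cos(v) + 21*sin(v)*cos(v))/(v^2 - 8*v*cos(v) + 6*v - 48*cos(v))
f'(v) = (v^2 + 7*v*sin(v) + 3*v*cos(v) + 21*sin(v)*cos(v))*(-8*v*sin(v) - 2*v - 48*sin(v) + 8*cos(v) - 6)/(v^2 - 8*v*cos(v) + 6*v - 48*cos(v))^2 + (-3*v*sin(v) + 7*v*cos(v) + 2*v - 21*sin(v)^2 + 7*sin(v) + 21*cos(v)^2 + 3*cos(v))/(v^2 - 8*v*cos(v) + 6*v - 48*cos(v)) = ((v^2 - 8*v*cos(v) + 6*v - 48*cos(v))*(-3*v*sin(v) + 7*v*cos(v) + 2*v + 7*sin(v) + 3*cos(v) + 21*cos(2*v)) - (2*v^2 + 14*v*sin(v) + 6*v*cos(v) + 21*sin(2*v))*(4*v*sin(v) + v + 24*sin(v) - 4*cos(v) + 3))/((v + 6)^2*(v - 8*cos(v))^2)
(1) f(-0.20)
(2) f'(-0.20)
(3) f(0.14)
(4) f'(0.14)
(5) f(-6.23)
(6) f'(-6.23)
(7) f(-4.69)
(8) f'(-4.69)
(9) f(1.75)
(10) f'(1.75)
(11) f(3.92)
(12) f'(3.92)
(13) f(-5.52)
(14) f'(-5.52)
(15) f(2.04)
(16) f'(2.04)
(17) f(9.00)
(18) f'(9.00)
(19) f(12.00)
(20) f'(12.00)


(1) = 0.09
(2) = -0.43
(3) = -0.07
(4) = -0.54
(5) = 5.79
(6) = 16.36
(7) = 1.86
(8) = 3.75
(9) = 0.43
(10) = -1.94
(11) = -0.02
(12) = -0.11
(13) = -0.42
(14) = 4.24
(15) = 0.12
(16) = -0.53
(17) = 0.30
(18) = -0.25
(19) = 1.27
(20) = 2.01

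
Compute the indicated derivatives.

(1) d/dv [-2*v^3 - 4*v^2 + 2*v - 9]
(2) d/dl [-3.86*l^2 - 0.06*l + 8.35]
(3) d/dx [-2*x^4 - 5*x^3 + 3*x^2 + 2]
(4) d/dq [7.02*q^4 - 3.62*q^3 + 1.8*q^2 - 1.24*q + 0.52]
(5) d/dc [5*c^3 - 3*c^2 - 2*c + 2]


(1) = -6*v^2 - 8*v + 2
(2) = -7.72*l - 0.06
(3) = x*(-8*x^2 - 15*x + 6)
(4) = 28.08*q^3 - 10.86*q^2 + 3.6*q - 1.24
(5) = 15*c^2 - 6*c - 2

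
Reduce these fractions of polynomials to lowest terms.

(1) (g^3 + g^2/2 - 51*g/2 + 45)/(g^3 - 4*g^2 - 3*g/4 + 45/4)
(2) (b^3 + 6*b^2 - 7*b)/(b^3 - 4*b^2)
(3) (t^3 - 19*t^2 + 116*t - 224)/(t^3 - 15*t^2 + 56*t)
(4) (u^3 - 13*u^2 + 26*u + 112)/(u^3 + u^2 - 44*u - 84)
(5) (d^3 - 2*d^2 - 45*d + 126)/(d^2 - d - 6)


(1) = (2*g + 12)/(2*g + 3)
(2) = (b^2 + 6*b - 7)/(b^2 - 4*b)
(3) = (t - 4)/t
(4) = (u - 8)/(u + 6)
(5) = (d^2 + d - 42)/(d + 2)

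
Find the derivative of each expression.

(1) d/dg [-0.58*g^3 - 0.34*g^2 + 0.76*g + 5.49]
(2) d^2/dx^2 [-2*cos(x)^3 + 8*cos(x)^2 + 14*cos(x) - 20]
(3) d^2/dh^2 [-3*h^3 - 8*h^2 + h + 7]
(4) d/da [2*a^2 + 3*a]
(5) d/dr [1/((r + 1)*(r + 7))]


(1) = -1.74*g^2 - 0.68*g + 0.76
(2) = -25*cos(x)/2 - 16*cos(2*x) + 9*cos(3*x)/2
(3) = -18*h - 16
(4) = 4*a + 3
(5) = 2*(-r - 4)/(r^4 + 16*r^3 + 78*r^2 + 112*r + 49)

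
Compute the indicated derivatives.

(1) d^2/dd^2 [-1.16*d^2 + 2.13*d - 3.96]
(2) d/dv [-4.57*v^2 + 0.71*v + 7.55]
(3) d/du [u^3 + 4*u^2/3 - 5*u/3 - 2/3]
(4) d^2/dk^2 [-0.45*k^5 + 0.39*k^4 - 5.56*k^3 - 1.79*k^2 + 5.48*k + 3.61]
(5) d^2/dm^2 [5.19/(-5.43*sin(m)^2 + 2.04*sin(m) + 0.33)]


(1) = -2.32000000000000
(2) = 0.71 - 9.14*v
(3) = 3*u^2 + 8*u/3 - 5/3
(4) = -9.0*k^3 + 4.68*k^2 - 33.36*k - 3.58
(5) = (-612.106524*sin(m)^4 + 172.472004*sin(m)^3 + 859.361238*sin(m)^2 - 341.4501*sin(m) + 61.79733)/(-5.43*sin(m)^2 + 2.04*sin(m) + 0.33)^3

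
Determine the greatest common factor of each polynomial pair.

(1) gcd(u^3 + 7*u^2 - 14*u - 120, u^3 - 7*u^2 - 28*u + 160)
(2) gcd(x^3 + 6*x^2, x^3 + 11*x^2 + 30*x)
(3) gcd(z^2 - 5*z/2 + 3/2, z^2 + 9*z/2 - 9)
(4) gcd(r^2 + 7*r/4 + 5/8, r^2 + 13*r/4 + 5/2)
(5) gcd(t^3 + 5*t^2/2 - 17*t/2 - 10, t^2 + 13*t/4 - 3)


(1) = u^2 + u - 20
(2) = x^2 + 6*x
(3) = z - 3/2
(4) = gcd((r + 1/2)*(r + 5/4), (r + 5/4)*(r + 2)) = r + 5/4
(5) = t + 4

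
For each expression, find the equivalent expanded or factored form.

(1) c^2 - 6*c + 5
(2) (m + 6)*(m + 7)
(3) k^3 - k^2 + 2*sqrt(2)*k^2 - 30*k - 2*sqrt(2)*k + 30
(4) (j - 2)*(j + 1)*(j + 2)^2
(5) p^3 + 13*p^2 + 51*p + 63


(1) = (c - 5)*(c - 1)
(2) = m^2 + 13*m + 42
(3) = (k - 1)*(k - 3*sqrt(2))*(k + 5*sqrt(2))
(4) = j^4 + 3*j^3 - 2*j^2 - 12*j - 8
(5) = (p + 3)^2*(p + 7)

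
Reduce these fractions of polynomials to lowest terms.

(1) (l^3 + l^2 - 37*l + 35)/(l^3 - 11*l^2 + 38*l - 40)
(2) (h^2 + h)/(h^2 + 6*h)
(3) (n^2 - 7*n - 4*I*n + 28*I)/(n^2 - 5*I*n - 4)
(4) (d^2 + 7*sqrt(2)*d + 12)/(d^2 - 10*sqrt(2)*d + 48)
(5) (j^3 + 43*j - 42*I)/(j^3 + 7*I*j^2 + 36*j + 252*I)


(1) = (l^2 + 6*l - 7)/(l^2 - 6*l + 8)
(2) = (h + 1)/(h + 6)
(3) = (n - 7)/(n - I)
(4) = (d^2 + 7*sqrt(2)*d + 12)/(d^2 - 10*sqrt(2)*d + 48)
(5) = (j - I)/(j + 6*I)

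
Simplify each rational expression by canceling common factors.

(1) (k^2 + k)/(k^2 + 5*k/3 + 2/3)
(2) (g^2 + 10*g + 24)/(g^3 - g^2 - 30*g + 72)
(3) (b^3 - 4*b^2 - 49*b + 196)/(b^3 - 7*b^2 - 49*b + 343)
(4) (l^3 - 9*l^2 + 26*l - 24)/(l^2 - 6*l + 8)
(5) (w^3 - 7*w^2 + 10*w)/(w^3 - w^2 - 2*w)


(1) = 3*k/(3*k + 2)
(2) = (g + 4)/(g^2 - 7*g + 12)
(3) = (b - 4)/(b - 7)
(4) = l - 3
(5) = (w - 5)/(w + 1)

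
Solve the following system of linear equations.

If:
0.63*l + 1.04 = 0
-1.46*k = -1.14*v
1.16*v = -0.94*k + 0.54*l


Then:
k = -0.37
l = -1.65
v = -0.47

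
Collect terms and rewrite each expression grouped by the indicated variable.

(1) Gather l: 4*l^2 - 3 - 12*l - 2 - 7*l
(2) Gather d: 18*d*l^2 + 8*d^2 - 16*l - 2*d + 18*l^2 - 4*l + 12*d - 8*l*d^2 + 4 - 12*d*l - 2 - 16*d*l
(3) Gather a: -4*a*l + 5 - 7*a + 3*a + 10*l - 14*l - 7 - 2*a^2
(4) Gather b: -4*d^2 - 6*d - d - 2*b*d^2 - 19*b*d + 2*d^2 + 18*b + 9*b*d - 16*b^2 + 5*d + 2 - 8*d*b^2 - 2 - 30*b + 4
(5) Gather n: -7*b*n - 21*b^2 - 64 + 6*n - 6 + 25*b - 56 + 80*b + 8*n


(1) = 4*l^2 - 19*l - 5
(2) = d^2*(8 - 8*l) + d*(18*l^2 - 28*l + 10) + 18*l^2 - 20*l + 2
(3) = -2*a^2 + a*(-4*l - 4) - 4*l - 2
(4) = b^2*(-8*d - 16) + b*(-2*d^2 - 10*d - 12) - 2*d^2 - 2*d + 4
(5) = -21*b^2 + 105*b + n*(14 - 7*b) - 126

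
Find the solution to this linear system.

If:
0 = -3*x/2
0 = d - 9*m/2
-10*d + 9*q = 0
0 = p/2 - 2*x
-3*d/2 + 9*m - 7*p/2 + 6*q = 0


Then:
d = 0
m = 0
p = 0
q = 0
x = 0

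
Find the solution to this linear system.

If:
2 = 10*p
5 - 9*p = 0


Then:
No Solution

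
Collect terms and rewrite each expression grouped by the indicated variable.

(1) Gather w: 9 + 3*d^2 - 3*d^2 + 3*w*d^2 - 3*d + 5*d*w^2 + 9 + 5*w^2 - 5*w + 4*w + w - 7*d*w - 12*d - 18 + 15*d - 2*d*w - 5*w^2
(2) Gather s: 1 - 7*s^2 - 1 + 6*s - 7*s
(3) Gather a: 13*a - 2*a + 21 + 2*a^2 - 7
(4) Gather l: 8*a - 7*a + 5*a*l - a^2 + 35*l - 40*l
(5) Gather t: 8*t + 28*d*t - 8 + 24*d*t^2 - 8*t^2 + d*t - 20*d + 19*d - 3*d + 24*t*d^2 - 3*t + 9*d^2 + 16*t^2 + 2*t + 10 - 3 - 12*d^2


(1) = 5*d*w^2 + w*(3*d^2 - 9*d)
(2) = -7*s^2 - s
(3) = 2*a^2 + 11*a + 14
(4) = -a^2 + a + l*(5*a - 5)
(5) = -3*d^2 - 4*d + t^2*(24*d + 8) + t*(24*d^2 + 29*d + 7) - 1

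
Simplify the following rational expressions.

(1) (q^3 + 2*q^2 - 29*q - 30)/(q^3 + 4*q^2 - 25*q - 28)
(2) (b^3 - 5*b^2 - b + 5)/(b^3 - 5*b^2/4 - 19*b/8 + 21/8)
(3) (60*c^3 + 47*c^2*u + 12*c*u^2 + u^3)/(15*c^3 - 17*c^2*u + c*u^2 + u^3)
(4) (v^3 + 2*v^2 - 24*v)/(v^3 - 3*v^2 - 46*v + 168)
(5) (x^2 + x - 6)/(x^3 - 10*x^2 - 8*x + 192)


(1) = (q^2 + q - 30)/(q^2 + 3*q - 28)
(2) = (8*b^2 - 32*b - 40)/(8*b^2 - 2*b - 21)
(3) = (12*c^2 + 7*c*u + u^2)/(3*c^2 - 4*c*u + u^2)
(4) = (v^2 + 6*v)/(v^2 + v - 42)
(5) = (x^2 + x - 6)/(x^3 - 10*x^2 - 8*x + 192)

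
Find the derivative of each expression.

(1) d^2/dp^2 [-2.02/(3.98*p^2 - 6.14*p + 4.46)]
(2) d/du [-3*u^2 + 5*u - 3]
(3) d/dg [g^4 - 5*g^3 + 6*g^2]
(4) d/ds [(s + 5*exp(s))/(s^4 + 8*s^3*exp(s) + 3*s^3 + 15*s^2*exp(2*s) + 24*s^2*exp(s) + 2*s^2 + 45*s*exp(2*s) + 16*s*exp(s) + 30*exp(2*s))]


(1) = (63.995216*p^2 - 98.726288*p - 2.02*(7.96*p - 6.14)*(15.92*p - 12.28) + 71.713232)/(3.98*p^2 - 6.14*p + 4.46)^3
(2) = 5 - 6*u
(3) = g*(4*g^2 - 15*g + 12)
(4) = (-3*s^2*exp(s) - 3*s^2 - 15*s*exp(s) - 6*s - 15*exp(s) - 2)/(s^6 + 6*s^5*exp(s) + 6*s^5 + 9*s^4*exp(2*s) + 36*s^4*exp(s) + 13*s^4 + 54*s^3*exp(2*s) + 78*s^3*exp(s) + 12*s^3 + 117*s^2*exp(2*s) + 72*s^2*exp(s) + 4*s^2 + 108*s*exp(2*s) + 24*s*exp(s) + 36*exp(2*s))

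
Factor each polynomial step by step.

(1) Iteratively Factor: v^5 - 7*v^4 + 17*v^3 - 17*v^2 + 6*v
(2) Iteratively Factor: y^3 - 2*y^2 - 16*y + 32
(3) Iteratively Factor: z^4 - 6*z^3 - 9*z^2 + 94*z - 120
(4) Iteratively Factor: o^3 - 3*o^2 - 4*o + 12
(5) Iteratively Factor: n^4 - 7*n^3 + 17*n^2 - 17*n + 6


(1) = (v - 3)*(v^4 - 4*v^3 + 5*v^2 - 2*v) = (v - 3)*(v - 1)*(v^3 - 3*v^2 + 2*v) = (v - 3)*(v - 1)^2*(v^2 - 2*v) = v*(v - 3)*(v - 1)^2*(v - 2)
(2) = (y - 4)*(y^2 + 2*y - 8) = (y - 4)*(y + 4)*(y - 2)
(3) = (z - 5)*(z^3 - z^2 - 14*z + 24) = (z - 5)*(z - 3)*(z^2 + 2*z - 8) = (z - 5)*(z - 3)*(z - 2)*(z + 4)
(4) = (o + 2)*(o^2 - 5*o + 6) = (o - 3)*(o + 2)*(o - 2)
(5) = (n - 1)*(n^3 - 6*n^2 + 11*n - 6) = (n - 3)*(n - 1)*(n^2 - 3*n + 2) = (n - 3)*(n - 1)^2*(n - 2)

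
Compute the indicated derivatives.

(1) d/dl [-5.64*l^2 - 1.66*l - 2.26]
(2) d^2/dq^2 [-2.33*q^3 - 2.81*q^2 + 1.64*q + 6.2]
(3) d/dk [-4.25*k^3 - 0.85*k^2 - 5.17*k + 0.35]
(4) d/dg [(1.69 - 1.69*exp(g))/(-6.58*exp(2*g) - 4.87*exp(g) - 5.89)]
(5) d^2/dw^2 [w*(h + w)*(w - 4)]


(1) = -11.28*l - 1.66
(2) = -13.98*q - 5.62
(3) = -12.75*k^2 - 1.7*k - 5.17
(4) = (-11.1202*exp(2*g) + 22.2404*exp(g) + 18.1844)*exp(g)/(43.2964*exp(4*g) + 64.0892*exp(3*g) + 101.2293*exp(2*g) + 57.3686*exp(g) + 34.6921)
(5) = 2*h + 6*w - 8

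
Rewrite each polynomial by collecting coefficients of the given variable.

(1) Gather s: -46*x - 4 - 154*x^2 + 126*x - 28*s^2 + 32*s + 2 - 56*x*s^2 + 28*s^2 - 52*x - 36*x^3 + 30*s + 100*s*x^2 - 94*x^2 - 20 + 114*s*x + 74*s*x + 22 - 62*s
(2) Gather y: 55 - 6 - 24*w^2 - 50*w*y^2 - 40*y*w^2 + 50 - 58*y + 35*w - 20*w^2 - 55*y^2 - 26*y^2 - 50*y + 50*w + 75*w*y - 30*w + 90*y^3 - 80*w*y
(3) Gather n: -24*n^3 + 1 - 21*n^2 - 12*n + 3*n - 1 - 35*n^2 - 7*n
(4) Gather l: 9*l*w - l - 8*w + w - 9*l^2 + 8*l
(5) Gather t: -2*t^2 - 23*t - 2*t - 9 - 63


(1) = -56*s^2*x + s*(100*x^2 + 188*x) - 36*x^3 - 248*x^2 + 28*x
(2) = -44*w^2 + 55*w + 90*y^3 + y^2*(-50*w - 81) + y*(-40*w^2 - 5*w - 108) + 99
(3) = -24*n^3 - 56*n^2 - 16*n
(4) = -9*l^2 + l*(9*w + 7) - 7*w
(5) = -2*t^2 - 25*t - 72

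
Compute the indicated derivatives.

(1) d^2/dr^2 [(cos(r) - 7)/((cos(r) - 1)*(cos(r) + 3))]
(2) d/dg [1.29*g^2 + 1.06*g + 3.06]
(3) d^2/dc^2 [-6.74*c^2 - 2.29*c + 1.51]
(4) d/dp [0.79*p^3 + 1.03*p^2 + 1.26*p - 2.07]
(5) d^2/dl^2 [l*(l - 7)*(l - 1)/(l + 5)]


(1) = (-(1 - cos(2*r))^2 + 563*cos(r) + 106*cos(2*r) + 29*cos(3*r) + 454)/(4*(cos(r) - 1)^2*(cos(r) + 3)^3)
(2) = 2.58*g + 1.06
(3) = -13.4800000000000
(4) = 2.37*p^2 + 2.06*p + 1.26
(5) = 2*(l^3 + 15*l^2 + 75*l - 235)/(l^3 + 15*l^2 + 75*l + 125)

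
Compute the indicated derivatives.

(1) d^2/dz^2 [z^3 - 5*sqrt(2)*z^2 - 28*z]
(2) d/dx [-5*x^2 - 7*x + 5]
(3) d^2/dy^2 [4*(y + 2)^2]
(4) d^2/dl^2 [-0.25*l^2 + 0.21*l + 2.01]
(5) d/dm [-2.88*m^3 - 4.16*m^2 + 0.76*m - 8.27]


(1) = 6*z - 10*sqrt(2)
(2) = -10*x - 7
(3) = 8
(4) = -0.500000000000000
(5) = -8.64*m^2 - 8.32*m + 0.76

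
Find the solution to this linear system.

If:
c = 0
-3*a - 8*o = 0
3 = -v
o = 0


Then:
a = 0
c = 0
o = 0
v = -3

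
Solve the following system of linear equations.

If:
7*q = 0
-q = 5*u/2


Then:
q = 0
u = 0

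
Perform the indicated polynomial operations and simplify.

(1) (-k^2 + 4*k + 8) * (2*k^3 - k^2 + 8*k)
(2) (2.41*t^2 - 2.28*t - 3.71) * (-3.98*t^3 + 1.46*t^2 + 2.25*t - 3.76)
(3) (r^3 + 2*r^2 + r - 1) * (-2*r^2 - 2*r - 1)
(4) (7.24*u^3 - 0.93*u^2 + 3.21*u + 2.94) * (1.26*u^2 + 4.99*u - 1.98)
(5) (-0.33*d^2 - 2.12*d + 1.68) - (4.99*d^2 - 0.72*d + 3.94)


(1) = -2*k^5 + 9*k^4 + 4*k^3 + 24*k^2 + 64*k
(2) = -9.5918*t^5 + 12.593*t^4 + 16.8595*t^3 - 19.6082*t^2 + 0.2253*t + 13.9496
(3) = -2*r^5 - 6*r^4 - 7*r^3 - 2*r^2 + r + 1
(4) = 9.1224*u^5 + 34.9558*u^4 - 14.9313*u^3 + 21.5637*u^2 + 8.3148*u - 5.8212
(5) = -5.32*d^2 - 1.4*d - 2.26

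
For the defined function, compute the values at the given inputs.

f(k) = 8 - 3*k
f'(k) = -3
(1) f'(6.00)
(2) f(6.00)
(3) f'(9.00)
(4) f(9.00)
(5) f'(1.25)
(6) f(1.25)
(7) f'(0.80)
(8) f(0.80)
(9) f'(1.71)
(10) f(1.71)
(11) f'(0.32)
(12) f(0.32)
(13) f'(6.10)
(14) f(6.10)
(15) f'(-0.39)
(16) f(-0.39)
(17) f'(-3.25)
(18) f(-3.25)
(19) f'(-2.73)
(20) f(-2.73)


(1) = -3.00
(2) = -10.00
(3) = -3.00
(4) = -19.00
(5) = -3.00
(6) = 4.25
(7) = -3.00
(8) = 5.60
(9) = -3.00
(10) = 2.87
(11) = -3.00
(12) = 7.04
(13) = -3.00
(14) = -10.30
(15) = -3.00
(16) = 9.17
(17) = -3.00
(18) = 17.75
(19) = -3.00
(20) = 16.19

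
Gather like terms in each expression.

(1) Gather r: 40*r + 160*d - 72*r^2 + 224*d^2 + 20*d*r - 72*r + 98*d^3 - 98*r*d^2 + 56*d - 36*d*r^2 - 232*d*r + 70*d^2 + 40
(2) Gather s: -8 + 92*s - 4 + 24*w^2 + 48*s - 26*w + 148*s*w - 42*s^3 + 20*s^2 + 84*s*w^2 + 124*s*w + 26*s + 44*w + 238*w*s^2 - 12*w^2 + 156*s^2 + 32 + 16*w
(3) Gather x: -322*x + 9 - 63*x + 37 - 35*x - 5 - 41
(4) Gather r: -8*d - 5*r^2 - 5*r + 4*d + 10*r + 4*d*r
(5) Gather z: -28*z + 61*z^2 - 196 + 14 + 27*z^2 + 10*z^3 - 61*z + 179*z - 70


(1) = 98*d^3 + 294*d^2 + 216*d + r^2*(-36*d - 72) + r*(-98*d^2 - 212*d - 32) + 40
(2) = -42*s^3 + s^2*(238*w + 176) + s*(84*w^2 + 272*w + 166) + 12*w^2 + 34*w + 20
(3) = -420*x
(4) = -4*d - 5*r^2 + r*(4*d + 5)
(5) = 10*z^3 + 88*z^2 + 90*z - 252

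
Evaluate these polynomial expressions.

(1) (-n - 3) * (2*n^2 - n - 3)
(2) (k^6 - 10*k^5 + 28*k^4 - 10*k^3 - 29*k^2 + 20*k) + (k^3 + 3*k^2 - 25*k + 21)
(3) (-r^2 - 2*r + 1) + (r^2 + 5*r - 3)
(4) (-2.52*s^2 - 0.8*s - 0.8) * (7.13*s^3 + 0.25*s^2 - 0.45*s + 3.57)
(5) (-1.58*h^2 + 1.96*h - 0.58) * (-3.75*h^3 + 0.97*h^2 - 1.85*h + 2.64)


(1) = -2*n^3 - 5*n^2 + 6*n + 9
(2) = k^6 - 10*k^5 + 28*k^4 - 9*k^3 - 26*k^2 - 5*k + 21
(3) = 3*r - 2
(4) = -17.9676*s^5 - 6.334*s^4 - 4.77*s^3 - 8.8364*s^2 - 2.496*s - 2.856
(5) = 5.925*h^5 - 8.8826*h^4 + 6.9992*h^3 - 8.3598*h^2 + 6.2474*h - 1.5312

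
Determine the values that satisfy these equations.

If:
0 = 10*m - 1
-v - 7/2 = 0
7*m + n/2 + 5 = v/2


Then:
m = 1/10
n = -149/10
v = -7/2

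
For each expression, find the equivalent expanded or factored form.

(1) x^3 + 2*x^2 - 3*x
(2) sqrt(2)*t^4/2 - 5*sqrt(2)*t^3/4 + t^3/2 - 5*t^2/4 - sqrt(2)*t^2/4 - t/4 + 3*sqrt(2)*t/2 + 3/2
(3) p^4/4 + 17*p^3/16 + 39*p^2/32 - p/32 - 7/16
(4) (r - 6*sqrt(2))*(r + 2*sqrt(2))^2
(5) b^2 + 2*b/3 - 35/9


(1) = x*(x - 1)*(x + 3)
(2) = (t - 2)*(t - 3/2)*(t + sqrt(2)/2)*(sqrt(2)*t/2 + sqrt(2)/2)
(3) = (p/4 + 1/2)*(p - 1/2)*(p + 1)*(p + 7/4)
(4) = r^3 - 2*sqrt(2)*r^2 - 40*r - 48*sqrt(2)
(5) = (b - 5/3)*(b + 7/3)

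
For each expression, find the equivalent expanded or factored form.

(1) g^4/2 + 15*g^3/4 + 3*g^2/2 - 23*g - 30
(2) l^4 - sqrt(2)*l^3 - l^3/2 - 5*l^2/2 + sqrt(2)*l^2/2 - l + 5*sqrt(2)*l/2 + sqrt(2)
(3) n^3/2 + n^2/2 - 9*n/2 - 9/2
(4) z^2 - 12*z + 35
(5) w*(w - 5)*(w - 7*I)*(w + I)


(1) = (g/2 + 1)*(g - 5/2)*(g + 2)*(g + 6)
(2) = (l - 2)*(l + 1/2)*(l + 1)*(l - sqrt(2))
(3) = (n/2 + 1/2)*(n - 3)*(n + 3)
(4) = (z - 7)*(z - 5)
(5) = w^4 - 5*w^3 - 6*I*w^3 + 7*w^2 + 30*I*w^2 - 35*w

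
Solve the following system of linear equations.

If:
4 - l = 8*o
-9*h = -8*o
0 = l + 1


Then:
h = 5/9
l = -1
o = 5/8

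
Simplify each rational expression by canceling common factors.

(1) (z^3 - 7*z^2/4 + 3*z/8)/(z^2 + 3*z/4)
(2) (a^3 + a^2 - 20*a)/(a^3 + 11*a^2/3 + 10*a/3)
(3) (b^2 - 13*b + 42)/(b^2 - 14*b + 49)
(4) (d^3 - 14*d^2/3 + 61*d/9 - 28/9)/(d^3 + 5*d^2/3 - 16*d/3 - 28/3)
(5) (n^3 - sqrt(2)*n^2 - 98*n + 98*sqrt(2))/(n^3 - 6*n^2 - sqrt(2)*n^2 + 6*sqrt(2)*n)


(1) = (8*z^2 - 14*z + 3)/(8*z + 6)
(2) = (3*a^2 + 3*a - 60)/(3*a^2 + 11*a + 10)
(3) = (b - 6)/(b - 7)
(4) = (3*d^2 - 7*d + 4)/(3*d^2 + 12*d + 12)
(5) = (n^2 - 98)/(n^2 - 6*n)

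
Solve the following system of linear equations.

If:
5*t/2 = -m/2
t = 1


Then:
m = -5
t = 1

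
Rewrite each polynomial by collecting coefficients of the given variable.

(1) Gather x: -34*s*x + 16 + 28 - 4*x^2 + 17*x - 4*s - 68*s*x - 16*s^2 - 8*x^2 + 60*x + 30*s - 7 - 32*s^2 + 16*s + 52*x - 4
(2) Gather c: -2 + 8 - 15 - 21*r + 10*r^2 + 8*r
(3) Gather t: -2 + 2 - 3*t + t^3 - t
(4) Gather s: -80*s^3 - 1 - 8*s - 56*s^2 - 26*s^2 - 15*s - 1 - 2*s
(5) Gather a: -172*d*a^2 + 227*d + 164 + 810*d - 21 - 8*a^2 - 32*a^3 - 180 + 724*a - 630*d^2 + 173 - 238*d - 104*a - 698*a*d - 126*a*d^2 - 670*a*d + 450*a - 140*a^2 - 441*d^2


(1) = -48*s^2 + 42*s - 12*x^2 + x*(129 - 102*s) + 33
(2) = 10*r^2 - 13*r - 9
(3) = t^3 - 4*t
(4) = -80*s^3 - 82*s^2 - 25*s - 2
(5) = -32*a^3 + a^2*(-172*d - 148) + a*(-126*d^2 - 1368*d + 1070) - 1071*d^2 + 799*d + 136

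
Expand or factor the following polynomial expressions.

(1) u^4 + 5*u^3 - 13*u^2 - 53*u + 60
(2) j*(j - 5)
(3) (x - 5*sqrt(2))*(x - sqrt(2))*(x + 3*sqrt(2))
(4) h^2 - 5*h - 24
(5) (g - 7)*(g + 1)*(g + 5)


(1) = (u - 3)*(u - 1)*(u + 4)*(u + 5)
(2) = j^2 - 5*j
(3) = x^3 - 3*sqrt(2)*x^2 - 26*x + 30*sqrt(2)
(4) = (h - 8)*(h + 3)
(5) = g^3 - g^2 - 37*g - 35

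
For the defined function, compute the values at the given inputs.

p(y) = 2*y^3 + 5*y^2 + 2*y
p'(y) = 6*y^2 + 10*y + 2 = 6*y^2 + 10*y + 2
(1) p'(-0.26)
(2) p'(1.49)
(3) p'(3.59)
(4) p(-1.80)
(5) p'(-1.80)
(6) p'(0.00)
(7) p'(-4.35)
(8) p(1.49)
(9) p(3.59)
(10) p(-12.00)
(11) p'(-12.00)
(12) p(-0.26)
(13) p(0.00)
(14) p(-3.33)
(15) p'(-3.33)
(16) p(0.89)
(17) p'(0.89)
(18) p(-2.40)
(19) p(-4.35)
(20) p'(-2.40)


(1) = -0.19
(2) = 30.22
(3) = 115.23
(4) = 0.94
(5) = 3.44
(6) = 2.00
(7) = 72.03
(8) = 20.70
(9) = 164.16
(10) = -2760.00
(11) = 746.00
(12) = -0.22
(13) = 0.00
(14) = -25.07
(15) = 35.23
(16) = 7.15
(17) = 15.65
(18) = -3.65
(19) = -78.71
(20) = 12.56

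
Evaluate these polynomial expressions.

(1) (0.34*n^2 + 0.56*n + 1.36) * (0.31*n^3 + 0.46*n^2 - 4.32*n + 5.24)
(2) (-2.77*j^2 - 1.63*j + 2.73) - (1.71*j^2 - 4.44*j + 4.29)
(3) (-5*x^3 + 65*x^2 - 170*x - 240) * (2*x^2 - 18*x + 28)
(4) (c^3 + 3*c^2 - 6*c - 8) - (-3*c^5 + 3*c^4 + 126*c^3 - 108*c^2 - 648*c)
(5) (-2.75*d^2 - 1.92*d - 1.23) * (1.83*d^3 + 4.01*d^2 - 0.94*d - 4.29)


(1) = 0.1054*n^5 + 0.33*n^4 - 0.7896*n^3 - 0.012*n^2 - 2.9408*n + 7.1264
(2) = -4.48*j^2 + 2.81*j - 1.56
(3) = -10*x^5 + 220*x^4 - 1650*x^3 + 4400*x^2 - 440*x - 6720
(4) = 3*c^5 - 3*c^4 - 125*c^3 + 111*c^2 + 642*c - 8
(5) = -5.0325*d^5 - 14.5411*d^4 - 7.3651*d^3 + 8.67*d^2 + 9.393*d + 5.2767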